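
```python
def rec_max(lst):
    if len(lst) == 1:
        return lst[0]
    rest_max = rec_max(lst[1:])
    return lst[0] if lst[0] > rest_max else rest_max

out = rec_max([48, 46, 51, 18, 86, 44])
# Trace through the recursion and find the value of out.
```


rec_max([48, 46, 51, 18, 86, 44])
= compare 48 with rec_max([46, 51, 18, 86, 44])
= compare 46 with rec_max([51, 18, 86, 44])
= compare 51 with rec_max([18, 86, 44])
= compare 18 with rec_max([86, 44])
= compare 86 with rec_max([44])
Base: rec_max([44]) = 44
compare 86 with 44: max = 86
compare 18 with 86: max = 86
compare 51 with 86: max = 86
compare 46 with 86: max = 86
compare 48 with 86: max = 86
= 86


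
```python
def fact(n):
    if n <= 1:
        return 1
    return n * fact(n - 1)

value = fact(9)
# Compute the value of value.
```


fact(9)
= 9 * fact(8)
= 9 * 8 * fact(7)
= 9 * 8 * 7 * fact(6)
= 9 * 8 * 7 * 6 * fact(5)
= 9 * 8 * 7 * 6 * 5 * fact(4)
= 9 * 8 * 7 * 6 * 5 * 4 * fact(3)
= 9 * 8 * 7 * 6 * 5 * 4 * 3 * fact(2)
= 9 * 8 * 7 * 6 * 5 * 4 * 3 * 2 * fact(1)
= 9 * 8 * 7 * 6 * 5 * 4 * 3 * 2 * 1
= 362880


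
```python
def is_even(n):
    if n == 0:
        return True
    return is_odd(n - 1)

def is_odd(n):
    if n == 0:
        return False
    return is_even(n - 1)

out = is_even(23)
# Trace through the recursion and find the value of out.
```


is_even(23)
= is_odd(22)
= is_even(21)
= is_odd(20)
= is_even(19)
= is_odd(18)
= is_even(17)
= is_odd(16)
= is_even(15)
= is_odd(14)
= is_even(13)
= is_odd(12)
= is_even(11)
= is_odd(10)
= is_even(9)
= is_odd(8)
= is_even(7)
= is_odd(6)
= is_even(5)
= is_odd(4)
= is_even(3)
= is_odd(2)
= is_even(1)
= is_odd(0)
n == 0: return False
= False


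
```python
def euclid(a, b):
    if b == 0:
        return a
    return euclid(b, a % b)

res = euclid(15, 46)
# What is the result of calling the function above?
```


euclid(15, 46)
= euclid(46, 15 % 46) = euclid(46, 15)
= euclid(15, 46 % 15) = euclid(15, 1)
= euclid(1, 15 % 1) = euclid(1, 0)
b == 0, return a = 1


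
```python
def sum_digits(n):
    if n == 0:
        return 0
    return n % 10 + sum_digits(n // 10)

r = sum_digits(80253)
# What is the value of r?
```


sum_digits(80253)
= 3 + sum_digits(8025)
= 3 + 5 + sum_digits(802)
= 3 + 5 + 2 + sum_digits(80)
= 3 + 5 + 2 + 0 + sum_digits(8)
= 3 + 5 + 2 + 0 + 8 + sum_digits(0)
= 3 + 5 + 2 + 0 + 8 + 0
= 18


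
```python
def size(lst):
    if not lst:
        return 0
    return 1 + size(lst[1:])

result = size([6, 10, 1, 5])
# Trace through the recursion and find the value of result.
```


size([6, 10, 1, 5])
= 1 + size([10, 1, 5])
= 1 + 1 + size([1, 5])
= 1 + 1 + 1 + size([5])
= 1 + 1 + 1 + 1 + size([])
= 1 + 1 + 1 + 1 + 0
= 4


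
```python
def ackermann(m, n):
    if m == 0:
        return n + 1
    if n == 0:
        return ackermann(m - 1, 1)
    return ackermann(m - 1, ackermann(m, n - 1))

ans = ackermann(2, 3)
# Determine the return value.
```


ackermann(2, 3)
= ackermann(1, ackermann(2, 2))
First compute ackermann(2, 2) = 7
= ackermann(1, 7)
= 9


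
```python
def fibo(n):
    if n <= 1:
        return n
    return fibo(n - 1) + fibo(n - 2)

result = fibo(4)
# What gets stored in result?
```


fibo(4)
= fibo(3) + fibo(2)
= (fibo(2) + fibo(1)) + fibo(2)
Computing bottom-up: fibo(0)=0, fibo(1)=1, fibo(2)=1, fibo(3)=2, fibo(4)=3
= 3


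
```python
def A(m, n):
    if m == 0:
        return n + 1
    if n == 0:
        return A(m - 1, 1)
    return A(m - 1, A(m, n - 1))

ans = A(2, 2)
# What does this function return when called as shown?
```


A(2, 2)
= A(1, A(2, 1))
First compute A(2, 1) = 5
= A(1, 5)
= 7


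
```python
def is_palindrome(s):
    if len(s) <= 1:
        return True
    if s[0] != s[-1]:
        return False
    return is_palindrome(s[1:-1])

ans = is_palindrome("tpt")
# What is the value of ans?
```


is_palindrome("tpt")
"tpt": s[0]='t' == s[-1]='t' -> is_palindrome("p")
"p": len <= 1 -> True
= True


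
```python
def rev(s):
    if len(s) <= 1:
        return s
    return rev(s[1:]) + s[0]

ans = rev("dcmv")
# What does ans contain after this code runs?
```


rev("dcmv")
= rev("cmv") + "d"
= rev("mv") + "c" + "d"
= rev("v") + "m" + "c" + "d"
= "v" + "m" + "c" + "d"
= "vmcd"


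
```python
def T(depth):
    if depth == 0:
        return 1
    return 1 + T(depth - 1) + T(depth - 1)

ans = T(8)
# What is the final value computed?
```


T(8)
= 1 + T(7) + T(7)
= 1 + 2 * T(7)
T(k) = 2^(k+1) - 1
T(0) = 1
T(1) = 3
T(2) = 7
T(3) = 15
T(4) = 31
T(8) = 2^9 - 1 = 511


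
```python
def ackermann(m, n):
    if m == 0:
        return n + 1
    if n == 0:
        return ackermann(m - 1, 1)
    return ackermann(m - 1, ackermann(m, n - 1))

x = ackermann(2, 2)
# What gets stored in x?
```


ackermann(2, 2)
= ackermann(1, ackermann(2, 1))
First compute ackermann(2, 1) = 5
= ackermann(1, 5)
= 7


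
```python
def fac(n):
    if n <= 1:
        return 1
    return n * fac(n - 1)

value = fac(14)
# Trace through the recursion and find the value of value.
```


fac(14)
= 14 * fac(13)
= 14 * 13 * fac(12)
= 14 * 13 * 12 * fac(11)
= 14 * 13 * 12 * 11 * fac(10)
= 14 * 13 * 12 * 11 * 10 * fac(9)
= 14 * 13 * 12 * 11 * 10 * 9 * fac(8)
= 14 * 13 * 12 * 11 * 10 * 9 * 8 * fac(7)
= 14 * 13 * 12 * 11 * 10 * 9 * 8 * 7 * fac(6)
= 14 * 13 * 12 * 11 * 10 * 9 * 8 * 7 * 6 * fac(5)
= 14 * 13 * 12 * 11 * 10 * 9 * 8 * 7 * 6 * 5 * fac(4)
= 14 * 13 * 12 * 11 * 10 * 9 * 8 * 7 * 6 * 5 * 4 * fac(3)
= 14 * 13 * 12 * 11 * 10 * 9 * 8 * 7 * 6 * 5 * 4 * 3 * fac(2)
= 14 * 13 * 12 * 11 * 10 * 9 * 8 * 7 * 6 * 5 * 4 * 3 * 2 * fac(1)
= 14 * 13 * 12 * 11 * 10 * 9 * 8 * 7 * 6 * 5 * 4 * 3 * 2 * 1
= 87178291200


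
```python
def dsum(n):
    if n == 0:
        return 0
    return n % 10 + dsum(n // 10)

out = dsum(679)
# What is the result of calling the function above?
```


dsum(679)
= 9 + dsum(67)
= 9 + 7 + dsum(6)
= 9 + 7 + 6 + dsum(0)
= 9 + 7 + 6 + 0
= 22


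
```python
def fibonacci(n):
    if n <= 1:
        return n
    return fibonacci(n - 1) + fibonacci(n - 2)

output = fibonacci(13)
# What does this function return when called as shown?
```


fibonacci(13)
= fibonacci(12) + fibonacci(11)
= (fibonacci(11) + fibonacci(10)) + fibonacci(11)
Computing bottom-up: fibonacci(0)=0, fibonacci(1)=1, fibonacci(2)=1, fibonacci(3)=2, fibonacci(4)=3, fibonacci(5)=5, fibonacci(6)=8, fibonacci(7)=13, fibonacci(8)=21, fibonacci(9)=34, fibonacci(10)=55, fibonacci(11)=89, fibonacci(12)=144, fibonacci(13)=233
= 233


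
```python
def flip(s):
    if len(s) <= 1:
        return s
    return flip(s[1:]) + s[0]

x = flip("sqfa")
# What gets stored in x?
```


flip("sqfa")
= flip("qfa") + "s"
= flip("fa") + "q" + "s"
= flip("a") + "f" + "q" + "s"
= "a" + "f" + "q" + "s"
= "afqs"


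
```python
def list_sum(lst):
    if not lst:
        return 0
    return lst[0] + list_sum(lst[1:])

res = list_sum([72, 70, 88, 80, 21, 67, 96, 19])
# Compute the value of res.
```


list_sum([72, 70, 88, 80, 21, 67, 96, 19])
= 72 + list_sum([70, 88, 80, 21, 67, 96, 19])
= 72 + 70 + list_sum([88, 80, 21, 67, 96, 19])
= 72 + 70 + 88 + list_sum([80, 21, 67, 96, 19])
= 72 + 70 + 88 + 80 + list_sum([21, 67, 96, 19])
= 72 + 70 + 88 + 80 + 21 + list_sum([67, 96, 19])
= 72 + 70 + 88 + 80 + 21 + 67 + list_sum([96, 19])
= 72 + 70 + 88 + 80 + 21 + 67 + 96 + list_sum([19])
= 72 + 70 + 88 + 80 + 21 + 67 + 96 + 19 + list_sum([])
= 72 + 70 + 88 + 80 + 21 + 67 + 96 + 19 + 0
= 513


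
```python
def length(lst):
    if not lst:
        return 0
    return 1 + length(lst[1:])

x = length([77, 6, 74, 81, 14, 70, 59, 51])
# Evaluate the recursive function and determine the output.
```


length([77, 6, 74, 81, 14, 70, 59, 51])
= 1 + length([6, 74, 81, 14, 70, 59, 51])
= 1 + 1 + length([74, 81, 14, 70, 59, 51])
= 1 + 1 + 1 + length([81, 14, 70, 59, 51])
= 1 + 1 + 1 + 1 + length([14, 70, 59, 51])
= 1 + 1 + 1 + 1 + 1 + length([70, 59, 51])
= 1 + 1 + 1 + 1 + 1 + 1 + length([59, 51])
= 1 + 1 + 1 + 1 + 1 + 1 + 1 + length([51])
= 1 + 1 + 1 + 1 + 1 + 1 + 1 + 1 + length([])
= 1 + 1 + 1 + 1 + 1 + 1 + 1 + 1 + 0
= 8


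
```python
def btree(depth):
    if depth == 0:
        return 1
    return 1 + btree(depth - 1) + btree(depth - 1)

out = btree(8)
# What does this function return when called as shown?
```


btree(8)
= 1 + btree(7) + btree(7)
= 1 + 2 * btree(7)
btree(k) = 2^(k+1) - 1
btree(0) = 1
btree(1) = 3
btree(2) = 7
btree(3) = 15
btree(4) = 31
btree(8) = 2^9 - 1 = 511


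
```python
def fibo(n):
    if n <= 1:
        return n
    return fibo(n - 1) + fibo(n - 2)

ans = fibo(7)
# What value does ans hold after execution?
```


fibo(7)
= fibo(6) + fibo(5)
= (fibo(5) + fibo(4)) + fibo(5)
Computing bottom-up: fibo(0)=0, fibo(1)=1, fibo(2)=1, fibo(3)=2, fibo(4)=3, fibo(5)=5, fibo(6)=8, fibo(7)=13
= 13


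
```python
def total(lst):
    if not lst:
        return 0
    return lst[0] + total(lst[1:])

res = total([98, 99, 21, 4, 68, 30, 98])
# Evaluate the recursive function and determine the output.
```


total([98, 99, 21, 4, 68, 30, 98])
= 98 + total([99, 21, 4, 68, 30, 98])
= 98 + 99 + total([21, 4, 68, 30, 98])
= 98 + 99 + 21 + total([4, 68, 30, 98])
= 98 + 99 + 21 + 4 + total([68, 30, 98])
= 98 + 99 + 21 + 4 + 68 + total([30, 98])
= 98 + 99 + 21 + 4 + 68 + 30 + total([98])
= 98 + 99 + 21 + 4 + 68 + 30 + 98 + total([])
= 98 + 99 + 21 + 4 + 68 + 30 + 98 + 0
= 418


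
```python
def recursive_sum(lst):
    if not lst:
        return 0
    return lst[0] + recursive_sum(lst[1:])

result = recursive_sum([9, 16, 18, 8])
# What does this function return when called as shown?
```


recursive_sum([9, 16, 18, 8])
= 9 + recursive_sum([16, 18, 8])
= 9 + 16 + recursive_sum([18, 8])
= 9 + 16 + 18 + recursive_sum([8])
= 9 + 16 + 18 + 8 + recursive_sum([])
= 9 + 16 + 18 + 8 + 0
= 51


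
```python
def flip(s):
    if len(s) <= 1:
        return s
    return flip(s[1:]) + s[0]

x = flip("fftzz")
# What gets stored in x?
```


flip("fftzz")
= flip("ftzz") + "f"
= flip("tzz") + "f" + "f"
= flip("zz") + "t" + "f" + "f"
= flip("z") + "z" + "t" + "f" + "f"
= "z" + "z" + "t" + "f" + "f"
= "zztff"


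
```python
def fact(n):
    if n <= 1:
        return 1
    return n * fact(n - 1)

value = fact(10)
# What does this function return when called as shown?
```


fact(10)
= 10 * fact(9)
= 10 * 9 * fact(8)
= 10 * 9 * 8 * fact(7)
= 10 * 9 * 8 * 7 * fact(6)
= 10 * 9 * 8 * 7 * 6 * fact(5)
= 10 * 9 * 8 * 7 * 6 * 5 * fact(4)
= 10 * 9 * 8 * 7 * 6 * 5 * 4 * fact(3)
= 10 * 9 * 8 * 7 * 6 * 5 * 4 * 3 * fact(2)
= 10 * 9 * 8 * 7 * 6 * 5 * 4 * 3 * 2 * fact(1)
= 10 * 9 * 8 * 7 * 6 * 5 * 4 * 3 * 2 * 1
= 3628800


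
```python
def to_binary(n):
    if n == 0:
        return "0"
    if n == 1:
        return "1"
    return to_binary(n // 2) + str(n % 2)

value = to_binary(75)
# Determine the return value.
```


to_binary(75)
= to_binary(37) + "1"
= to_binary(18) + "1" + "1"
= to_binary(9) + "0" + "1" + "1"
= to_binary(4) + "1" + "0" + "1" + "1"
= to_binary(2) + "0" + "1" + "0" + "1" + "1"
= to_binary(1) + "0" + "0" + "1" + "0" + "1" + "1"
= "1" + "0" + "0" + "1" + "0" + "1" + "1"
= "1001011"


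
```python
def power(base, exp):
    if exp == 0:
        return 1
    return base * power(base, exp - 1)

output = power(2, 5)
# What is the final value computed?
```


power(2, 5)
= 2 * power(2, 4)
= 2 * 2 * power(2, 3)
= 2 * 2 * 2 * power(2, 2)
= 2 * 2 * 2 * 2 * power(2, 1)
= 2 * 2 * 2 * 2 * 2 * power(2, 0)
= 2 * 2 * 2 * 2 * 2 * 1
= 32


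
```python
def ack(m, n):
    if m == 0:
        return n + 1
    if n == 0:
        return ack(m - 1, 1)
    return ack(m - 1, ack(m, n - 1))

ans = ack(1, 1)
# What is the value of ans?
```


ack(1, 1)
= ack(0, ack(1, 0))
First compute ack(1, 0) = 2
= ack(0, 2)
= 3


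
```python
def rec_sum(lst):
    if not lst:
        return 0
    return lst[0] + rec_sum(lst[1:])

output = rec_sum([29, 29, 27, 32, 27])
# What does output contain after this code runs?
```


rec_sum([29, 29, 27, 32, 27])
= 29 + rec_sum([29, 27, 32, 27])
= 29 + 29 + rec_sum([27, 32, 27])
= 29 + 29 + 27 + rec_sum([32, 27])
= 29 + 29 + 27 + 32 + rec_sum([27])
= 29 + 29 + 27 + 32 + 27 + rec_sum([])
= 29 + 29 + 27 + 32 + 27 + 0
= 144


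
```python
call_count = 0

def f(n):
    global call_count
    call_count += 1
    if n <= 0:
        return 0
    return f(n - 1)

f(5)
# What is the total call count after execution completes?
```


f(5) calls f(4) calls ... calls f(0)
Total calls: 5 + 1 (for base case) = 6


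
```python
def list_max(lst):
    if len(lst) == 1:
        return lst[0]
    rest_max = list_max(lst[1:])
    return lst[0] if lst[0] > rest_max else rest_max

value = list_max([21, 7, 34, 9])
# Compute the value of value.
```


list_max([21, 7, 34, 9])
= compare 21 with list_max([7, 34, 9])
= compare 7 with list_max([34, 9])
= compare 34 with list_max([9])
Base: list_max([9]) = 9
compare 34 with 9: max = 34
compare 7 with 34: max = 34
compare 21 with 34: max = 34
= 34


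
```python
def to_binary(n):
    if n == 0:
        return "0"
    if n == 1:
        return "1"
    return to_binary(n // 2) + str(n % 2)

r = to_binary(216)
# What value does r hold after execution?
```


to_binary(216)
= to_binary(108) + "0"
= to_binary(54) + "0" + "0"
= to_binary(27) + "0" + "0" + "0"
= to_binary(13) + "1" + "0" + "0" + "0"
= to_binary(6) + "1" + "1" + "0" + "0" + "0"
= to_binary(3) + "0" + "1" + "1" + "0" + "0" + "0"
= to_binary(1) + "1" + "0" + "1" + "1" + "0" + "0" + "0"
= "1" + "1" + "0" + "1" + "1" + "0" + "0" + "0"
= "11011000"


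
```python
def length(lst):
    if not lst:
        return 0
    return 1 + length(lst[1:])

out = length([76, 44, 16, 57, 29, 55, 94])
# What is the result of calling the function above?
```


length([76, 44, 16, 57, 29, 55, 94])
= 1 + length([44, 16, 57, 29, 55, 94])
= 1 + 1 + length([16, 57, 29, 55, 94])
= 1 + 1 + 1 + length([57, 29, 55, 94])
= 1 + 1 + 1 + 1 + length([29, 55, 94])
= 1 + 1 + 1 + 1 + 1 + length([55, 94])
= 1 + 1 + 1 + 1 + 1 + 1 + length([94])
= 1 + 1 + 1 + 1 + 1 + 1 + 1 + length([])
= 1 + 1 + 1 + 1 + 1 + 1 + 1 + 0
= 7


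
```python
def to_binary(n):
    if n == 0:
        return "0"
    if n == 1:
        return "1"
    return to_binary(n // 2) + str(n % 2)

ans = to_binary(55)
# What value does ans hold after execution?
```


to_binary(55)
= to_binary(27) + "1"
= to_binary(13) + "1" + "1"
= to_binary(6) + "1" + "1" + "1"
= to_binary(3) + "0" + "1" + "1" + "1"
= to_binary(1) + "1" + "0" + "1" + "1" + "1"
= "1" + "1" + "0" + "1" + "1" + "1"
= "110111"


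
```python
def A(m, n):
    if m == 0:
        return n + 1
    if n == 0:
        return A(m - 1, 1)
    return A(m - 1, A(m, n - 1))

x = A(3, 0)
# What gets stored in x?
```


A(3, 0)
n == 0: return A(2, 1)
= A(2, 1) = 5
= 5


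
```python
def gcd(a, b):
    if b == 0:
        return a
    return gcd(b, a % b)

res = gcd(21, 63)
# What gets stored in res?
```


gcd(21, 63)
= gcd(63, 21 % 63) = gcd(63, 21)
= gcd(21, 63 % 21) = gcd(21, 0)
b == 0, return a = 21


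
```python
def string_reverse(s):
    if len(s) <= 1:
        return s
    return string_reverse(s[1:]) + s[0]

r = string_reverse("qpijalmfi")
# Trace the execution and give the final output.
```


string_reverse("qpijalmfi")
= string_reverse("pijalmfi") + "q"
= string_reverse("ijalmfi") + "p" + "q"
= string_reverse("jalmfi") + "i" + "p" + "q"
= string_reverse("almfi") + "j" + "i" + "p" + "q"
= string_reverse("lmfi") + "a" + "j" + "i" + "p" + "q"
= string_reverse("mfi") + "l" + "a" + "j" + "i" + "p" + "q"
= string_reverse("fi") + "m" + "l" + "a" + "j" + "i" + "p" + "q"
= string_reverse("i") + "f" + "m" + "l" + "a" + "j" + "i" + "p" + "q"
= "i" + "f" + "m" + "l" + "a" + "j" + "i" + "p" + "q"
= "ifmlajipq"


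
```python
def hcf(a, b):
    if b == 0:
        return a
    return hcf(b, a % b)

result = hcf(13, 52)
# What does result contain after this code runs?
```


hcf(13, 52)
= hcf(52, 13 % 52) = hcf(52, 13)
= hcf(13, 52 % 13) = hcf(13, 0)
b == 0, return a = 13


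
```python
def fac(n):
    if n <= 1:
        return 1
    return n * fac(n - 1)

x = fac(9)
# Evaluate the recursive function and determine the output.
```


fac(9)
= 9 * fac(8)
= 9 * 8 * fac(7)
= 9 * 8 * 7 * fac(6)
= 9 * 8 * 7 * 6 * fac(5)
= 9 * 8 * 7 * 6 * 5 * fac(4)
= 9 * 8 * 7 * 6 * 5 * 4 * fac(3)
= 9 * 8 * 7 * 6 * 5 * 4 * 3 * fac(2)
= 9 * 8 * 7 * 6 * 5 * 4 * 3 * 2 * fac(1)
= 9 * 8 * 7 * 6 * 5 * 4 * 3 * 2 * 1
= 362880


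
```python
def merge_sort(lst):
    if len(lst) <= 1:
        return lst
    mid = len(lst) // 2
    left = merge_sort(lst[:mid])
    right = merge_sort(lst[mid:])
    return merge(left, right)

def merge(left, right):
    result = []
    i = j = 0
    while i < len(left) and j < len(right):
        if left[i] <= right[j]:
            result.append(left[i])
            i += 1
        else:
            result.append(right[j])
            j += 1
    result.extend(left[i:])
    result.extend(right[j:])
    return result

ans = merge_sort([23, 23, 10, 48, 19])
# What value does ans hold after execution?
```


merge_sort([23, 23, 10, 48, 19])
Split into [23, 23] and [10, 48, 19]
Left sorted: [23, 23]
Right sorted: [10, 19, 48]
Merge [23, 23] and [10, 19, 48]
= [10, 19, 23, 23, 48]


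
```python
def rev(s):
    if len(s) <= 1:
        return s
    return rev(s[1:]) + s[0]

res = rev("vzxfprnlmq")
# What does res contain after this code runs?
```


rev("vzxfprnlmq")
= rev("zxfprnlmq") + "v"
= rev("xfprnlmq") + "z" + "v"
= rev("fprnlmq") + "x" + "z" + "v"
= rev("prnlmq") + "f" + "x" + "z" + "v"
= rev("rnlmq") + "p" + "f" + "x" + "z" + "v"
= rev("nlmq") + "r" + "p" + "f" + "x" + "z" + "v"
= rev("lmq") + "n" + "r" + "p" + "f" + "x" + "z" + "v"
= rev("mq") + "l" + "n" + "r" + "p" + "f" + "x" + "z" + "v"
= rev("q") + "m" + "l" + "n" + "r" + "p" + "f" + "x" + "z" + "v"
= "q" + "m" + "l" + "n" + "r" + "p" + "f" + "x" + "z" + "v"
= "qmlnrpfxzv"


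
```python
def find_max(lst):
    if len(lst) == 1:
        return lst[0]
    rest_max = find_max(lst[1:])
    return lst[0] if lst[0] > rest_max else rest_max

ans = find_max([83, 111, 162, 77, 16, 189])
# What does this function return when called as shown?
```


find_max([83, 111, 162, 77, 16, 189])
= compare 83 with find_max([111, 162, 77, 16, 189])
= compare 111 with find_max([162, 77, 16, 189])
= compare 162 with find_max([77, 16, 189])
= compare 77 with find_max([16, 189])
= compare 16 with find_max([189])
Base: find_max([189]) = 189
compare 16 with 189: max = 189
compare 77 with 189: max = 189
compare 162 with 189: max = 189
compare 111 with 189: max = 189
compare 83 with 189: max = 189
= 189


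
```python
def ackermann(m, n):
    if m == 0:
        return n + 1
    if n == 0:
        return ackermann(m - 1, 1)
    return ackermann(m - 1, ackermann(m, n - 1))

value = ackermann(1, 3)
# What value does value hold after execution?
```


ackermann(1, 3)
= ackermann(0, ackermann(1, 2))
First compute ackermann(1, 2) = 4
= ackermann(0, 4)
= 5


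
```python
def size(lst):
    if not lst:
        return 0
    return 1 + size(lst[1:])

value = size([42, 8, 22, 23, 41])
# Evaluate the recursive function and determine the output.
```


size([42, 8, 22, 23, 41])
= 1 + size([8, 22, 23, 41])
= 1 + 1 + size([22, 23, 41])
= 1 + 1 + 1 + size([23, 41])
= 1 + 1 + 1 + 1 + size([41])
= 1 + 1 + 1 + 1 + 1 + size([])
= 1 + 1 + 1 + 1 + 1 + 0
= 5


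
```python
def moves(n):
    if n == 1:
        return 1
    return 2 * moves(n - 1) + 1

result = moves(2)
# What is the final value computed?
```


moves(2)
= 2 * moves(1) + 1
Now compute bottom-up:
moves(1) = 1
moves(2) = 2 * 1 + 1 = 3
= 3


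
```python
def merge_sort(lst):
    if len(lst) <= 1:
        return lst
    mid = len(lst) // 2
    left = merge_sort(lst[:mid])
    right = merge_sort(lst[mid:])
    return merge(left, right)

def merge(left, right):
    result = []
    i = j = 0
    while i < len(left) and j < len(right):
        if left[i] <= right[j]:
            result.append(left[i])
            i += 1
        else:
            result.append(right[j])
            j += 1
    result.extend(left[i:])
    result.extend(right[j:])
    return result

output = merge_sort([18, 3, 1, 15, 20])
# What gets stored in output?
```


merge_sort([18, 3, 1, 15, 20])
Split into [18, 3] and [1, 15, 20]
Left sorted: [3, 18]
Right sorted: [1, 15, 20]
Merge [3, 18] and [1, 15, 20]
= [1, 3, 15, 18, 20]


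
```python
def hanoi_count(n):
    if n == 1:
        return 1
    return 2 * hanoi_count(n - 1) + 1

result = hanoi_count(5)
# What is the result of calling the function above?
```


hanoi_count(5)
= 2 * hanoi_count(4) + 1
= 2 * (2 * hanoi_count(3) + 1) + 1
= 2 * (2 * (2 * hanoi_count(2) + 1) + 1) + 1
= 2 * (2 * (2 * (2 * hanoi_count(1) + 1) + 1) + 1) + 1
Now compute bottom-up:
hanoi_count(1) = 1
hanoi_count(2) = 2 * 1 + 1 = 3
hanoi_count(3) = 2 * 3 + 1 = 7
hanoi_count(4) = 2 * 7 + 1 = 15
hanoi_count(5) = 2 * 15 + 1 = 31
= 31


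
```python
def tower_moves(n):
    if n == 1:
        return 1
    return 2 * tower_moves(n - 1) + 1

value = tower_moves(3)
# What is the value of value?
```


tower_moves(3)
= 2 * tower_moves(2) + 1
= 2 * (2 * tower_moves(1) + 1) + 1
Now compute bottom-up:
tower_moves(1) = 1
tower_moves(2) = 2 * 1 + 1 = 3
tower_moves(3) = 2 * 3 + 1 = 7
= 7


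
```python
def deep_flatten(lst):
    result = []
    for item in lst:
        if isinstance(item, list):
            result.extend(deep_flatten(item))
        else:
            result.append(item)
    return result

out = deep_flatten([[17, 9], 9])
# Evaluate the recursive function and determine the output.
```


deep_flatten([[17, 9], 9])
Processing each element:
  [17, 9] is a list -> deep_flatten recursively -> [17, 9]
  9 is not a list -> append 9
= [17, 9, 9]


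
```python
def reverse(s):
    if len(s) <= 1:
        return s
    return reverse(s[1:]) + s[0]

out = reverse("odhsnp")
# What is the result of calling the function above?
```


reverse("odhsnp")
= reverse("dhsnp") + "o"
= reverse("hsnp") + "d" + "o"
= reverse("snp") + "h" + "d" + "o"
= reverse("np") + "s" + "h" + "d" + "o"
= reverse("p") + "n" + "s" + "h" + "d" + "o"
= "p" + "n" + "s" + "h" + "d" + "o"
= "pnshdo"


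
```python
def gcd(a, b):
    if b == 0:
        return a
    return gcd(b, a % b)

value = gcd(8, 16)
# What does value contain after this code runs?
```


gcd(8, 16)
= gcd(16, 8 % 16) = gcd(16, 8)
= gcd(8, 16 % 8) = gcd(8, 0)
b == 0, return a = 8


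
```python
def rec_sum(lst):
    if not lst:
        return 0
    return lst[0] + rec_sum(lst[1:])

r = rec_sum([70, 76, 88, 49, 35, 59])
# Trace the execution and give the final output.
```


rec_sum([70, 76, 88, 49, 35, 59])
= 70 + rec_sum([76, 88, 49, 35, 59])
= 70 + 76 + rec_sum([88, 49, 35, 59])
= 70 + 76 + 88 + rec_sum([49, 35, 59])
= 70 + 76 + 88 + 49 + rec_sum([35, 59])
= 70 + 76 + 88 + 49 + 35 + rec_sum([59])
= 70 + 76 + 88 + 49 + 35 + 59 + rec_sum([])
= 70 + 76 + 88 + 49 + 35 + 59 + 0
= 377


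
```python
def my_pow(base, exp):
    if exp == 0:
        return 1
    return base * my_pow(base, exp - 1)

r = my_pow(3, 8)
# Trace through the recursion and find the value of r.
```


my_pow(3, 8)
= 3 * my_pow(3, 7)
= 3 * 3 * my_pow(3, 6)
= 3 * 3 * 3 * my_pow(3, 5)
= 3 * 3 * 3 * 3 * my_pow(3, 4)
= 3 * 3 * 3 * 3 * 3 * my_pow(3, 3)
= 3 * 3 * 3 * 3 * 3 * 3 * my_pow(3, 2)
= 3 * 3 * 3 * 3 * 3 * 3 * 3 * my_pow(3, 1)
= 3 * 3 * 3 * 3 * 3 * 3 * 3 * 3 * my_pow(3, 0)
= 3 * 3 * 3 * 3 * 3 * 3 * 3 * 3 * 1
= 6561


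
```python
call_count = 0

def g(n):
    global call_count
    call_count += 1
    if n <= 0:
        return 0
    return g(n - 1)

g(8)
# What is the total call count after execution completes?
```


g(8) calls g(7) calls ... calls g(0)
Total calls: 8 + 1 (for base case) = 9


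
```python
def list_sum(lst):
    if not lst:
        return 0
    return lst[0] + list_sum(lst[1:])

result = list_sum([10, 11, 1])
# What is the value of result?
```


list_sum([10, 11, 1])
= 10 + list_sum([11, 1])
= 10 + 11 + list_sum([1])
= 10 + 11 + 1 + list_sum([])
= 10 + 11 + 1 + 0
= 22


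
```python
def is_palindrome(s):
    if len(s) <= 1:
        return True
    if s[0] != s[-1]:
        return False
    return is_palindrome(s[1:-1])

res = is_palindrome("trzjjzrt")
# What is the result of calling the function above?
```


is_palindrome("trzjjzrt")
"trzjjzrt": s[0]='t' == s[-1]='t' -> is_palindrome("rzjjzr")
"rzjjzr": s[0]='r' == s[-1]='r' -> is_palindrome("zjjz")
"zjjz": s[0]='z' == s[-1]='z' -> is_palindrome("jj")
"jj": s[0]='j' == s[-1]='j' -> is_palindrome("")
"": len <= 1 -> True
= True


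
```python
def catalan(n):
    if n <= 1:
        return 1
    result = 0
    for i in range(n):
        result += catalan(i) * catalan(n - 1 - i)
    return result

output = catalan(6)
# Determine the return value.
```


catalan(6)
= sum of catalan(i) * catalan(6-1-i) for i in 0..5
First compute sub-values bottom-up:
  catalan(0) = 1, catalan(1) = 1
  catalan(2) = 1*1 + 1*1 = 2
  catalan(3) = 1*2 + 1*1 + 2*1 = 5
  catalan(4) = 1*5 + 1*2 + 2*1 + 5*1 = 14
  catalan(5) = 1*14 + 1*5 + 2*2 + 5*1 + 14*1 = 42
Now catalan(6):
  catalan(0)*catalan(5) = 1*42 = 42
  catalan(1)*catalan(4) = 1*14 = 14
  catalan(2)*catalan(3) = 2*5 = 10
  catalan(3)*catalan(2) = 5*2 = 10
  catalan(4)*catalan(1) = 14*1 = 14
  catalan(5)*catalan(0) = 42*1 = 42
= 42 + 14 + 10 + 10 + 14 + 42
= 132


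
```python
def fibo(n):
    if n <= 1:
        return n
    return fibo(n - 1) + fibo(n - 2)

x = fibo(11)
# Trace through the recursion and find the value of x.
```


fibo(11)
= fibo(10) + fibo(9)
= (fibo(9) + fibo(8)) + fibo(9)
Computing bottom-up: fibo(0)=0, fibo(1)=1, fibo(2)=1, fibo(3)=2, fibo(4)=3, fibo(5)=5, fibo(6)=8, fibo(7)=13, fibo(8)=21, fibo(9)=34, fibo(10)=55, fibo(11)=89
= 89


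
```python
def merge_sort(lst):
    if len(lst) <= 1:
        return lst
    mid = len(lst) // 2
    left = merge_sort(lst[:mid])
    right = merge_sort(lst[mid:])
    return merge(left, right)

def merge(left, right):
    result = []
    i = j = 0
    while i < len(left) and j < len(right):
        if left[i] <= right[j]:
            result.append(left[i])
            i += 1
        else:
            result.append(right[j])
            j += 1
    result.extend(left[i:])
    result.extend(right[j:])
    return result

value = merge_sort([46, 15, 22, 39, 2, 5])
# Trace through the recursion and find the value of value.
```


merge_sort([46, 15, 22, 39, 2, 5])
Split into [46, 15, 22] and [39, 2, 5]
Left sorted: [15, 22, 46]
Right sorted: [2, 5, 39]
Merge [15, 22, 46] and [2, 5, 39]
= [2, 5, 15, 22, 39, 46]


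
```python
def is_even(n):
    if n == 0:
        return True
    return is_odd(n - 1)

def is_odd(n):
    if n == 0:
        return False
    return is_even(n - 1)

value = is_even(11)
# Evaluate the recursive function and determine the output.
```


is_even(11)
= is_odd(10)
= is_even(9)
= is_odd(8)
= is_even(7)
= is_odd(6)
= is_even(5)
= is_odd(4)
= is_even(3)
= is_odd(2)
= is_even(1)
= is_odd(0)
n == 0: return False
= False


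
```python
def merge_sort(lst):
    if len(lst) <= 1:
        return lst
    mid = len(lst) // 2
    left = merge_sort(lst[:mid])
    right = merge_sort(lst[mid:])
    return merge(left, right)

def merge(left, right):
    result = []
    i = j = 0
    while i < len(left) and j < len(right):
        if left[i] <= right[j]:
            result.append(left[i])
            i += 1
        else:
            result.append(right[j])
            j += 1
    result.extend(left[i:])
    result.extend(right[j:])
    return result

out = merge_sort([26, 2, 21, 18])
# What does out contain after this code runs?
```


merge_sort([26, 2, 21, 18])
Split into [26, 2] and [21, 18]
Left sorted: [2, 26]
Right sorted: [18, 21]
Merge [2, 26] and [18, 21]
= [2, 18, 21, 26]


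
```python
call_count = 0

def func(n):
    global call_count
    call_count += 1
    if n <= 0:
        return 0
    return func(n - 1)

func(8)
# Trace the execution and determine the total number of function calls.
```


func(8) calls func(7) calls ... calls func(0)
Total calls: 8 + 1 (for base case) = 9


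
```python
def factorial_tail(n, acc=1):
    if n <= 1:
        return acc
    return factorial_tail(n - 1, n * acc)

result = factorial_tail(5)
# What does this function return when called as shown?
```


factorial_tail(5, 1)
= factorial_tail(4, 5 * 1) = factorial_tail(4, 5)
= factorial_tail(3, 4 * 5) = factorial_tail(3, 20)
= factorial_tail(2, 3 * 20) = factorial_tail(2, 60)
= factorial_tail(1, 2 * 60) = factorial_tail(1, 120)
n <= 1, return acc = 120


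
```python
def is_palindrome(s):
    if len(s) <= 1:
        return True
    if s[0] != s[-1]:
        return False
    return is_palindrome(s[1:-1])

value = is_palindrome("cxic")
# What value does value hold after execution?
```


is_palindrome("cxic")
"cxic": s[0]='c' == s[-1]='c' -> is_palindrome("xi")
"xi": s[0]='x' != s[-1]='i' -> False
= False


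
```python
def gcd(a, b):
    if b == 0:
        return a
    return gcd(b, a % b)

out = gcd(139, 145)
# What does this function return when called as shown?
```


gcd(139, 145)
= gcd(145, 139 % 145) = gcd(145, 139)
= gcd(139, 145 % 139) = gcd(139, 6)
= gcd(6, 139 % 6) = gcd(6, 1)
= gcd(1, 6 % 1) = gcd(1, 0)
b == 0, return a = 1


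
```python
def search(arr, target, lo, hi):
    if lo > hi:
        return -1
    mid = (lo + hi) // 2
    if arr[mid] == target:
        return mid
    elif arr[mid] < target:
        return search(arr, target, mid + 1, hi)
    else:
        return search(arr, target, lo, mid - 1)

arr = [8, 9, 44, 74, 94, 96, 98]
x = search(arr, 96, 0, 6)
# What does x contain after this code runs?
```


search(arr, 96, 0, 6)
lo=0, hi=6, mid=3, arr[mid]=74
74 < 96, search right half
lo=4, hi=6, mid=5, arr[mid]=96
arr[5] == 96, found at index 5
= 5


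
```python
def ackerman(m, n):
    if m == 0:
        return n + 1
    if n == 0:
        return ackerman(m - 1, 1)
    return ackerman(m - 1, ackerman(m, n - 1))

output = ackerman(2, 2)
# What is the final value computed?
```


ackerman(2, 2)
= ackerman(1, ackerman(2, 1))
First compute ackerman(2, 1) = 5
= ackerman(1, 5)
= 7


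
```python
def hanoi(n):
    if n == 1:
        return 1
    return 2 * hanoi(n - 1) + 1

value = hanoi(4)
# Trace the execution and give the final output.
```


hanoi(4)
= 2 * hanoi(3) + 1
= 2 * (2 * hanoi(2) + 1) + 1
= 2 * (2 * (2 * hanoi(1) + 1) + 1) + 1
Now compute bottom-up:
hanoi(1) = 1
hanoi(2) = 2 * 1 + 1 = 3
hanoi(3) = 2 * 3 + 1 = 7
hanoi(4) = 2 * 7 + 1 = 15
= 15


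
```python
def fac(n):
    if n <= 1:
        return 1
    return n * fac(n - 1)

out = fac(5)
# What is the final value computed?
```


fac(5)
= 5 * fac(4)
= 5 * 4 * fac(3)
= 5 * 4 * 3 * fac(2)
= 5 * 4 * 3 * 2 * fac(1)
= 5 * 4 * 3 * 2 * 1
= 120


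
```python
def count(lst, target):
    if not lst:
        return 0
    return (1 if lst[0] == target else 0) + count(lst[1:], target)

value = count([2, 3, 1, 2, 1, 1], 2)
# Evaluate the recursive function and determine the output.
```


count([2, 3, 1, 2, 1, 1], 2)
lst[0]=2 == 2: 1 + count([3, 1, 2, 1, 1], 2)
lst[0]=3 != 2: 0 + count([1, 2, 1, 1], 2)
lst[0]=1 != 2: 0 + count([2, 1, 1], 2)
lst[0]=2 == 2: 1 + count([1, 1], 2)
lst[0]=1 != 2: 0 + count([1], 2)
lst[0]=1 != 2: 0 + count([], 2)
= 2


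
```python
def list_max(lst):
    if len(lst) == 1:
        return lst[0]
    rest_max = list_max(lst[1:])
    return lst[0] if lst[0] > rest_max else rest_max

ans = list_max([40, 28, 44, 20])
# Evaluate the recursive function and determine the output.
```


list_max([40, 28, 44, 20])
= compare 40 with list_max([28, 44, 20])
= compare 28 with list_max([44, 20])
= compare 44 with list_max([20])
Base: list_max([20]) = 20
compare 44 with 20: max = 44
compare 28 with 44: max = 44
compare 40 with 44: max = 44
= 44


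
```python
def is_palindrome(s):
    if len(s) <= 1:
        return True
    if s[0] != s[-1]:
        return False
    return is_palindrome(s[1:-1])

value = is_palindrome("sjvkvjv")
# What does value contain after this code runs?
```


is_palindrome("sjvkvjv")
"sjvkvjv": s[0]='s' != s[-1]='v' -> False
= False


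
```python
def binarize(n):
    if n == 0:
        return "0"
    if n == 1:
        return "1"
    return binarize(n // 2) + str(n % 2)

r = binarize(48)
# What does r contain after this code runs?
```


binarize(48)
= binarize(24) + "0"
= binarize(12) + "0" + "0"
= binarize(6) + "0" + "0" + "0"
= binarize(3) + "0" + "0" + "0" + "0"
= binarize(1) + "1" + "0" + "0" + "0" + "0"
= "1" + "1" + "0" + "0" + "0" + "0"
= "110000"


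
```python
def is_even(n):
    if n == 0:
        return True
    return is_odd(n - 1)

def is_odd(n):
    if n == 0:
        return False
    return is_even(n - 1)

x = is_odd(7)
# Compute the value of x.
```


is_odd(7)
= is_even(6)
= is_odd(5)
= is_even(4)
= is_odd(3)
= is_even(2)
= is_odd(1)
= is_even(0)
n == 0: return True
= True


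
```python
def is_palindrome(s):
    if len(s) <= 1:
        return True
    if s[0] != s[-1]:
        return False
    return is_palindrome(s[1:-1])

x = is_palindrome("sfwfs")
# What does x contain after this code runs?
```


is_palindrome("sfwfs")
"sfwfs": s[0]='s' == s[-1]='s' -> is_palindrome("fwf")
"fwf": s[0]='f' == s[-1]='f' -> is_palindrome("w")
"w": len <= 1 -> True
= True


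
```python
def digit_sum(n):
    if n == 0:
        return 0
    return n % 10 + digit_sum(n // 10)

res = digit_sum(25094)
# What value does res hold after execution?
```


digit_sum(25094)
= 4 + digit_sum(2509)
= 4 + 9 + digit_sum(250)
= 4 + 9 + 0 + digit_sum(25)
= 4 + 9 + 0 + 5 + digit_sum(2)
= 4 + 9 + 0 + 5 + 2 + digit_sum(0)
= 4 + 9 + 0 + 5 + 2 + 0
= 20


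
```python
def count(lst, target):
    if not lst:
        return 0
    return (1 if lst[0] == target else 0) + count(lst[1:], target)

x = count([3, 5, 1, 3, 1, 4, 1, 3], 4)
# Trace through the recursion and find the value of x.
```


count([3, 5, 1, 3, 1, 4, 1, 3], 4)
lst[0]=3 != 4: 0 + count([5, 1, 3, 1, 4, 1, 3], 4)
lst[0]=5 != 4: 0 + count([1, 3, 1, 4, 1, 3], 4)
lst[0]=1 != 4: 0 + count([3, 1, 4, 1, 3], 4)
lst[0]=3 != 4: 0 + count([1, 4, 1, 3], 4)
lst[0]=1 != 4: 0 + count([4, 1, 3], 4)
lst[0]=4 == 4: 1 + count([1, 3], 4)
lst[0]=1 != 4: 0 + count([3], 4)
lst[0]=3 != 4: 0 + count([], 4)
= 1


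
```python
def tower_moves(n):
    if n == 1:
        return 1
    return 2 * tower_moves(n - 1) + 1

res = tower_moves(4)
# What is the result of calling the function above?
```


tower_moves(4)
= 2 * tower_moves(3) + 1
= 2 * (2 * tower_moves(2) + 1) + 1
= 2 * (2 * (2 * tower_moves(1) + 1) + 1) + 1
Now compute bottom-up:
tower_moves(1) = 1
tower_moves(2) = 2 * 1 + 1 = 3
tower_moves(3) = 2 * 3 + 1 = 7
tower_moves(4) = 2 * 7 + 1 = 15
= 15


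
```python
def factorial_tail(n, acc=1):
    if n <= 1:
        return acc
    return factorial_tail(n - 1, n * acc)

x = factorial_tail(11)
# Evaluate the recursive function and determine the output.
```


factorial_tail(11, 1)
= factorial_tail(10, 11 * 1) = factorial_tail(10, 11)
= factorial_tail(9, 10 * 11) = factorial_tail(9, 110)
= factorial_tail(8, 9 * 110) = factorial_tail(8, 990)
= factorial_tail(7, 8 * 990) = factorial_tail(7, 7920)
= factorial_tail(6, 7 * 7920) = factorial_tail(6, 55440)
= factorial_tail(5, 6 * 55440) = factorial_tail(5, 332640)
= factorial_tail(4, 5 * 332640) = factorial_tail(4, 1663200)
= factorial_tail(3, 4 * 1663200) = factorial_tail(3, 6652800)
= factorial_tail(2, 3 * 6652800) = factorial_tail(2, 19958400)
= factorial_tail(1, 2 * 19958400) = factorial_tail(1, 39916800)
n <= 1, return acc = 39916800


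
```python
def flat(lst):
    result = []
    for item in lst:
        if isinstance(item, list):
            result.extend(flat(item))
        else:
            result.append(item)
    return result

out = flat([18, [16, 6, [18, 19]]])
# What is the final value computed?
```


flat([18, [16, 6, [18, 19]]])
Processing each element:
  18 is not a list -> append 18
  [16, 6, [18, 19]] is a list -> flat recursively -> [16, 6, 18, 19]
= [18, 16, 6, 18, 19]


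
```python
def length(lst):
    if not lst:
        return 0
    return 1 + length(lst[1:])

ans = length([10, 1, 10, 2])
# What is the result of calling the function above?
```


length([10, 1, 10, 2])
= 1 + length([1, 10, 2])
= 1 + 1 + length([10, 2])
= 1 + 1 + 1 + length([2])
= 1 + 1 + 1 + 1 + length([])
= 1 + 1 + 1 + 1 + 0
= 4


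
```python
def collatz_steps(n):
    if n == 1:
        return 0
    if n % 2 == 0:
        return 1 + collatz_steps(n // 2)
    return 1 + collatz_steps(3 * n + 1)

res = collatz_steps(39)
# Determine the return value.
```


collatz_steps(39)
39 is odd -> 3*39+1 = 118 -> collatz_steps(118)
118 is even -> collatz_steps(59)
59 is odd -> 3*59+1 = 178 -> collatz_steps(178)
178 is even -> collatz_steps(89)
89 is odd -> 3*89+1 = 268 -> collatz_steps(268)
268 is even -> collatz_steps(134)
134 is even -> collatz_steps(67)
67 is odd -> 3*67+1 = 202 -> collatz_steps(202)
202 is even -> collatz_steps(101)
101 is odd -> 3*101+1 = 304 -> collatz_steps(304)
304 is even -> collatz_steps(152)
152 is even -> collatz_steps(76)
76 is even -> collatz_steps(38)
38 is even -> collatz_steps(19)
19 is odd -> 3*19+1 = 58 -> collatz_steps(58)
58 is even -> collatz_steps(29)
29 is odd -> 3*29+1 = 88 -> collatz_steps(88)
88 is even -> collatz_steps(44)
44 is even -> collatz_steps(22)
22 is even -> collatz_steps(11)
11 is odd -> 3*11+1 = 34 -> collatz_steps(34)
34 is even -> collatz_steps(17)
17 is odd -> 3*17+1 = 52 -> collatz_steps(52)
52 is even -> collatz_steps(26)
26 is even -> collatz_steps(13)
13 is odd -> 3*13+1 = 40 -> collatz_steps(40)
40 is even -> collatz_steps(20)
20 is even -> collatz_steps(10)
10 is even -> collatz_steps(5)
5 is odd -> 3*5+1 = 16 -> collatz_steps(16)
16 is even -> collatz_steps(8)
8 is even -> collatz_steps(4)
4 is even -> collatz_steps(2)
2 is even -> collatz_steps(1)
Reached 1 after 34 steps
= 34


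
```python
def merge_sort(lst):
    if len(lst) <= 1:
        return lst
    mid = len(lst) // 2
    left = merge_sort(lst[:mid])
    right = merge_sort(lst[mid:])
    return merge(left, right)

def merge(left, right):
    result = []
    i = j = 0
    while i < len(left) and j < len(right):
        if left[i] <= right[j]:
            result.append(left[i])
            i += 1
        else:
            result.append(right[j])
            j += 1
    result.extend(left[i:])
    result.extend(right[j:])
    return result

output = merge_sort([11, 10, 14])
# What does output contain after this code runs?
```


merge_sort([11, 10, 14])
Split into [11] and [10, 14]
Left sorted: [11]
Right sorted: [10, 14]
Merge [11] and [10, 14]
= [10, 11, 14]


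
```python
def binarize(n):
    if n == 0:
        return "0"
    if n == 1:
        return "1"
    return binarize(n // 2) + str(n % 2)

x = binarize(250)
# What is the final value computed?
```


binarize(250)
= binarize(125) + "0"
= binarize(62) + "1" + "0"
= binarize(31) + "0" + "1" + "0"
= binarize(15) + "1" + "0" + "1" + "0"
= binarize(7) + "1" + "1" + "0" + "1" + "0"
= binarize(3) + "1" + "1" + "1" + "0" + "1" + "0"
= binarize(1) + "1" + "1" + "1" + "1" + "0" + "1" + "0"
= "1" + "1" + "1" + "1" + "1" + "0" + "1" + "0"
= "11111010"


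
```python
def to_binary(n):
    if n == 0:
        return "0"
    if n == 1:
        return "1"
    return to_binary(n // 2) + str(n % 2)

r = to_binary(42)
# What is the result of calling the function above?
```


to_binary(42)
= to_binary(21) + "0"
= to_binary(10) + "1" + "0"
= to_binary(5) + "0" + "1" + "0"
= to_binary(2) + "1" + "0" + "1" + "0"
= to_binary(1) + "0" + "1" + "0" + "1" + "0"
= "1" + "0" + "1" + "0" + "1" + "0"
= "101010"


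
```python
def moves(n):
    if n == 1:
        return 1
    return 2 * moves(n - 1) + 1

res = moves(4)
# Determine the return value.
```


moves(4)
= 2 * moves(3) + 1
= 2 * (2 * moves(2) + 1) + 1
= 2 * (2 * (2 * moves(1) + 1) + 1) + 1
Now compute bottom-up:
moves(1) = 1
moves(2) = 2 * 1 + 1 = 3
moves(3) = 2 * 3 + 1 = 7
moves(4) = 2 * 7 + 1 = 15
= 15


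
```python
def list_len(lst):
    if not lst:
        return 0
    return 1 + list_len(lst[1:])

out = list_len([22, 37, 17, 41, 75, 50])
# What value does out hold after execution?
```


list_len([22, 37, 17, 41, 75, 50])
= 1 + list_len([37, 17, 41, 75, 50])
= 1 + 1 + list_len([17, 41, 75, 50])
= 1 + 1 + 1 + list_len([41, 75, 50])
= 1 + 1 + 1 + 1 + list_len([75, 50])
= 1 + 1 + 1 + 1 + 1 + list_len([50])
= 1 + 1 + 1 + 1 + 1 + 1 + list_len([])
= 1 + 1 + 1 + 1 + 1 + 1 + 0
= 6
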